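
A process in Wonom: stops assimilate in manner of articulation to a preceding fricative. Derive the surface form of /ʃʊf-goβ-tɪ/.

/g/ is a voiced velar stop. The preceding trigger /f/ is a fricative, so /g/ must become a fricative as well.
Changing only its manner to fricative gives [ɣ] — the voiced velar fricative.
The same rule applies at the second boundary: /t/ → [s] next to /β/.

[ʃʊfɣoβsɪ]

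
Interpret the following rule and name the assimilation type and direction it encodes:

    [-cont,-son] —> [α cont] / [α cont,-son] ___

progressive manner assimilation

The rule copies [cont] (continuancy) from the environment onto the target stops; since [±cont] encodes the stop/fricative manner contrast, the assimilating dimension is manner.
The conditioning segment sits to the left of the focus bar, meaning the trigger precedes the segment that changes — progressive assimilation.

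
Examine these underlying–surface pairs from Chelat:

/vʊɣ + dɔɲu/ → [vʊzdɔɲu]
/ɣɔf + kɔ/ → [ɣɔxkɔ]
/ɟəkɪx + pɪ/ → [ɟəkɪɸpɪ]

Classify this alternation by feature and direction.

regressive place assimilation

Comparing underlying and surface forms, /ɣ/ → [z] is the alternation; the neighbouring /d/ is constant.
/ɣ/ is velar while /d/ is alveolar; the output [z] is alveolar, matching the trigger — so the feature that spreads is place.
Manner and voice are unchanged, so the assimilation is partial, not total.
The same holds elsewhere in the data: /f/ → [x] before /k/ (labiodental → velar, matching velar); /x/ → [ɸ] before /p/ (velar → bilabial, matching bilabial) — only place changes, and always toward the following segment.
The trigger is the following segment, so the direction is regressive (anticipatory).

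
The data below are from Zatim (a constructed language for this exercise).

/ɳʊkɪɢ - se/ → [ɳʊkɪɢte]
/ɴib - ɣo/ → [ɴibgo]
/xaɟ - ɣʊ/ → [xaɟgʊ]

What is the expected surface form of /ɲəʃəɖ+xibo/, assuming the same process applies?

[ɲəʃəɖkibo]

The data show progressive manner assimilation: /s/ → [t] after /ɢ/; /ɣ/ → [g] after /b/; /ɣ/ → [g] after /ɟ/. In each pair only manner changes, matching the preceding consonant, while place and voice stay constant.
/x/ is a voiceless velar fricative. The preceding trigger /ɖ/ is a stop, so /x/ must become a stop as well.
The voiceless velar stop is [k], so /x/ → [k].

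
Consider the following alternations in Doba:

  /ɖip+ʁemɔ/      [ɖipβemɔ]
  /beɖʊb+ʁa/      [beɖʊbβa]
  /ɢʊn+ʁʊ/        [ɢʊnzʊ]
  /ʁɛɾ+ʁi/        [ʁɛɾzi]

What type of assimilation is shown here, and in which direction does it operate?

progressive place assimilation

Comparing underlying and surface forms, /ʁ/ → [β] is the alternation; the neighbouring /p/ is constant.
/ʁ/ is uvular while /p/ is bilabial; the output [β] is bilabial, matching the trigger — so the feature that spreads is place.
Manner and voice are unchanged, so the assimilation is partial, not total.
The same holds elsewhere in the data: /ʁ/ → [β] after /b/ (uvular → bilabial, matching bilabial); /ʁ/ → [z] after /n/ (uvular → alveolar, matching alveolar); /ʁ/ → [z] after /ɾ/ (uvular → alveolar, matching alveolar) — only place changes, and always toward the preceding segment.
Since the segment that changes follows the conditioning segment, the assimilation is progressive.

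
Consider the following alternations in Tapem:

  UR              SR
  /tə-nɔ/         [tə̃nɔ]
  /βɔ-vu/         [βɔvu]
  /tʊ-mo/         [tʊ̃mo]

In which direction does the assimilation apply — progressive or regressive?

regressive

The vowel /ə/ surfaces as nasalised [ə̃] next to the following nasal /n/ — it has acquired the [+nasal] feature of its neighbour.
The other form shows the same pattern: /ʊ/ → [ʊ̃] before /m/ — each time a vowel is nasalised next to a following nasal.
No change occurs in [βɔvu] because the vowel at the boundary is adjacent to an oral consonant, not a nasal (/ɔ/ next to /v/).
Because the conditioning nasal is to the right of the vowel that changes, the process is regressive (anticipatory).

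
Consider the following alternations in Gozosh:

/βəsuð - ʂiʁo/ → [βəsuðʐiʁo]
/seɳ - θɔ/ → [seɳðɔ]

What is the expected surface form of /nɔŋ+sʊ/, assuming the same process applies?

The data show progressive voicing assimilation: /ʂ/ → [ʐ] after /ð/; /θ/ → [ð] after /ɳ/. In each pair only voicing changes, matching the preceding consonant, while place and manner stay constant.
The rule targets /s/ (voiceless alveolar fricative), which sits after the trigger /ŋ/ (voiced).
Changing only its voicing to voiced gives [z] — the voiced alveolar fricative.

[nɔŋzʊ]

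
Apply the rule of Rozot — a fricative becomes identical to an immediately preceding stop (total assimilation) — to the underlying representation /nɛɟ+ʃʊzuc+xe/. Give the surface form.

/ʃ/ is the segment targeted by the rule; it sits immediately after /ɟ/, so it assimilates completely and surfaces as [ɟ].
The same rule applies at the second boundary: /x/ → [c] next to /c/.

[nɛɟɟʊzucce]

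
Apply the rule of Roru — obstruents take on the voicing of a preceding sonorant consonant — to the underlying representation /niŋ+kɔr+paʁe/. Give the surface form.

The rule targets /k/ (voiceless velar stop), which sits after the trigger /ŋ/ (voiced).
Changing only its voicing to voiced gives [g] — the voiced velar stop.
The same rule applies at the second boundary: /p/ → [b] next to /r/.

[niŋgɔrbaʁe]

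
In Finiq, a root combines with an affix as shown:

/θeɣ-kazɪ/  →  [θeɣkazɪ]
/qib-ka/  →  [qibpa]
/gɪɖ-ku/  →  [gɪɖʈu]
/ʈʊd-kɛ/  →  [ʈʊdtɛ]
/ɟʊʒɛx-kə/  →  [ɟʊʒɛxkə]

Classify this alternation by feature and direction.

Comparing underlying and surface forms, /k/ → [p] is the alternation; the neighbouring /b/ is constant.
/k/ is velar while /b/ is bilabial; the output [p] is bilabial, matching the trigger — so the feature that spreads is place.
Manner and voice are unchanged, so the assimilation is partial, not total.
The other alternating forms pattern the same way: /k/ → [ʈ] after /ɖ/ (velar → retroflex, matching retroflex); /k/ → [t] after /d/ (velar → alveolar, matching alveolar) — only place changes, and always toward the preceding segment.
No alternation appears in [θeɣkazɪ], [ɟʊʒɛxkə]: there the adjacent consonants already agree in place (/k/ and /ɣ/ are both velar; /k/ and /x/ are both velar), so these forms are consistent with the same rule.
Since the segment that changes follows the conditioning segment, the assimilation is progressive.

progressive place assimilation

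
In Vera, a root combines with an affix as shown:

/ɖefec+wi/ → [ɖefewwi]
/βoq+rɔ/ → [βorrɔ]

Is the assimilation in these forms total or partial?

Comparing underlying and surface forms, /c/ → [w] is the alternation; the neighbouring /w/ is constant.
The output [w] is identical to the trigger /w/ — every feature (place, manner, voicing) has been copied — so this is total assimilation.
The remaining alternation confirms this: /q/ → [r] before /r/ — in each case the output is a copy of the following consonant.

total assimilation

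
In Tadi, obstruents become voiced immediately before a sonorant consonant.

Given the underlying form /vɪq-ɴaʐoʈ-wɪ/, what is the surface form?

/q/ is a voiceless uvular stop. The following trigger /ɴ/ is voiced, so /q/ must become voiced as well.
Changing only its voicing to voiced gives [ɢ] — the voiced uvular stop.
The same rule applies at the second boundary: /ʈ/ → [ɖ] next to /w/.

[vɪɢɴaʐoɖwɪ]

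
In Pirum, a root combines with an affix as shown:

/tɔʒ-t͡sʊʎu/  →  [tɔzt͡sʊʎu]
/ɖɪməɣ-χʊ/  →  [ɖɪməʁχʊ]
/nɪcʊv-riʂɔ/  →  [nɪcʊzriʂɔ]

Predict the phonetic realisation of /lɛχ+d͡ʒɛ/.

The data show regressive place assimilation: /ʒ/ → [z] before /t͡s/; /ɣ/ → [ʁ] before /χ/; /v/ → [z] before /r/. In each pair only place changes, matching the following consonant, while manner and voice stay constant.
The rule targets /χ/ (voiceless uvular fricative), which sits before the trigger /d͡ʒ/ (postalveolar).
Changing only its place to postalveolar gives [ʃ] — the voiceless postalveolar fricative.

[lɛʃd͡ʒɛ]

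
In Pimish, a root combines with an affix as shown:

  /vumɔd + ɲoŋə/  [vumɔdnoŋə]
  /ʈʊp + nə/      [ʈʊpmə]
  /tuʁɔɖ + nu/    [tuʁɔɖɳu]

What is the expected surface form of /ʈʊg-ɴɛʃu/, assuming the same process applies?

[ʈʊgŋɛʃu]

The data show progressive place assimilation: /ɲ/ → [n] after /d/; /n/ → [m] after /p/; /n/ → [ɳ] after /ɖ/. In each pair only place changes, matching the preceding consonant, while manner and voice stay constant.
The rule targets /ɴ/ (voiced uvular nasal), which sits after the trigger /g/ (velar).
The voiced velar nasal is [ŋ], so /ɴ/ → [ŋ].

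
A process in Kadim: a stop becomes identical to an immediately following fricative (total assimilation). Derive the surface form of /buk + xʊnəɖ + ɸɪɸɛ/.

[buxxʊnəɸɸɪɸɛ]

/k/ is the segment targeted by the rule; it sits immediately before /x/, so it assimilates completely and surfaces as [x].
The same rule applies at the second boundary: /ɖ/ → [ɸ] next to /ɸ/.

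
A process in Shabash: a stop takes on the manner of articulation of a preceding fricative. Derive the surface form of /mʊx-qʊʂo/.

/q/ is a voiceless uvular stop. The preceding trigger /x/ is a fricative, so /q/ must become a fricative as well.
A voiceless uvular fricative is [χ], so the surface segment is [χ].

[mʊxχʊʂo]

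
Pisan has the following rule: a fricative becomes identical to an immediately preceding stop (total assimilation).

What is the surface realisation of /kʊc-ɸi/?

/ɸ/ is the segment targeted by the rule; it sits immediately after /c/, so it assimilates completely and surfaces as [c].

[kʊcci]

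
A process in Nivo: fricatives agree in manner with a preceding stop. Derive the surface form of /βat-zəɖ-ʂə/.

The rule targets /z/ (voiced alveolar fricative), which sits after the trigger /t/ (stop).
A voiced alveolar stop is [d], so the surface segment is [d].
At the second juncture, /ʂ/ likewise becomes [ʈ] adjacent to /ɖ/.

[βatdəɖʈə]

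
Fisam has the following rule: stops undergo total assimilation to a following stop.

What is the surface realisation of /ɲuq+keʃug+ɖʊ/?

[ɲukkeʃuɖɖʊ]

/q/ is the segment targeted by the rule; it sits immediately before /k/, so it assimilates completely and surfaces as [k].
At the second juncture, /g/ likewise becomes [ɖ] adjacent to /ɖ/.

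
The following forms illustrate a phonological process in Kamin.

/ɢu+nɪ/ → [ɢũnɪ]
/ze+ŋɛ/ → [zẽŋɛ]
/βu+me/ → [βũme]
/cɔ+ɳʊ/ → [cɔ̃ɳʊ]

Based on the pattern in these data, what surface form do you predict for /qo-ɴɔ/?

[qõɴɔ]

The data show regressive nasality assimilation (vowel nasalisation): /u/ → [ũ] before /n/; /e/ → [ẽ] before /ŋ/; /u/ → [ũ] before /m/; /ɔ/ → [ɔ̃] before /ɳ/ — a vowel is nasalised by an immediately following nasal consonant.
/o/ sits next to the nasal /ɴ/ and is therefore nasalised to [õ].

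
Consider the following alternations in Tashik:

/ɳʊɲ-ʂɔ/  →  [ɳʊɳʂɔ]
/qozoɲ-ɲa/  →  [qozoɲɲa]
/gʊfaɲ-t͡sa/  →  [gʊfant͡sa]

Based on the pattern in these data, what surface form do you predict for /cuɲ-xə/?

[cuŋxə]

The data show regressive place assimilation: /ɲ/ → [ɳ] before /ʂ/; /ɲ/ → [n] before /t͡s/. In each pair only place changes, matching the following consonant, while manner and voice stay constant.
Nothing changes in [qozoɲɲa]: there the adjacent consonants already agree in place (/ɲ/ and /ɲ/ are both palatal), so this form is consistent with the same rule.
The rule targets /ɲ/ (voiced palatal nasal), which sits before the trigger /x/ (velar).
A voiced velar nasal is [ŋ], so the surface segment is [ŋ].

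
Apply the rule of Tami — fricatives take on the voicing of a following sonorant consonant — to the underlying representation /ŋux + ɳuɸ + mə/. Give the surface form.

[ŋuɣɳuβmə]

The rule targets /x/ (voiceless velar fricative), which sits before the trigger /ɳ/ (voiced).
Changing only its voicing to voiced gives [ɣ] — the voiced velar fricative.
At the second juncture, /ɸ/ likewise becomes [β] adjacent to /m/.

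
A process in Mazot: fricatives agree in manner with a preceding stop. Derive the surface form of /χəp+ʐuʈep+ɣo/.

/ʐ/ is a voiced retroflex fricative. The preceding trigger /p/ is a stop, so /ʐ/ must become a stop as well.
Changing only its manner to stop gives [ɖ] — the voiced retroflex stop.
The same rule applies at the second boundary: /ɣ/ → [g] next to /p/.

[χəpɖuʈepgo]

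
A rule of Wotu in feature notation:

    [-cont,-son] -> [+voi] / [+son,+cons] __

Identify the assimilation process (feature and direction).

The target ([-cont,-son], stops) acquires [+voi] next to a sonorant consonant ([+son,+cons]) — it takes on the voicing of its neighbour, so the feature that spreads is voicing.
Since the environment is written before the underscore, the trigger precedes the target; the direction is progressive.

progressive voicing assimilation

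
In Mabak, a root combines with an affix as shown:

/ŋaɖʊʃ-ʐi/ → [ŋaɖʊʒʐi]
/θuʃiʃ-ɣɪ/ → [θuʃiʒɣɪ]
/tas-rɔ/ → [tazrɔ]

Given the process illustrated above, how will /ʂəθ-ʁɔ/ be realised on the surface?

The data show regressive voicing assimilation: /ʃ/ → [ʒ] before /ʐ/; /ʃ/ → [ʒ] before /ɣ/; /s/ → [z] before /r/. In each pair only voicing changes, matching the following consonant, while place and manner stay constant.
/θ/ is a voiceless dental fricative. The following trigger /ʁ/ is voiced, so /θ/ must become voiced as well.
Changing only its voicing to voiced gives [ð] — the voiced dental fricative.

[ʂəðʁɔ]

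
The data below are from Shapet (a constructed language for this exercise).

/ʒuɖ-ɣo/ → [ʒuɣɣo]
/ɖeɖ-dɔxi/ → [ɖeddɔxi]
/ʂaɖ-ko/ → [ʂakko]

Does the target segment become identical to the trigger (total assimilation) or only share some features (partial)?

The segment that alternates is /ɖ/, which surfaces as [ɣ] when adjacent to /ɣ/.
The output [ɣ] is identical to the trigger /ɣ/ — every feature (place, manner, voicing) has been copied — so this is total assimilation.
The remaining alternations confirm this: /ɖ/ → [d] before /d/; /ɖ/ → [k] before /k/ — in each case the output is a copy of the following consonant.

total assimilation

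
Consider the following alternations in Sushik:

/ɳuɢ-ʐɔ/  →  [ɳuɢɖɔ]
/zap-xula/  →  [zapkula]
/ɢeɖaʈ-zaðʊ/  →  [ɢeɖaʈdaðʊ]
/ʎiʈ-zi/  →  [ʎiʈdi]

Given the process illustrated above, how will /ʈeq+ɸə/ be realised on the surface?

The data show progressive manner assimilation: /ʐ/ → [ɖ] after /ɢ/; /x/ → [k] after /p/; /z/ → [d] after /ʈ/. In each pair only manner changes, matching the preceding consonant, while place and voice stay constant.
The rule targets /ɸ/ (voiceless bilabial fricative), which sits after the trigger /q/ (stop).
A voiceless bilabial stop is [p], so the surface segment is [p].

[ʈeqpə]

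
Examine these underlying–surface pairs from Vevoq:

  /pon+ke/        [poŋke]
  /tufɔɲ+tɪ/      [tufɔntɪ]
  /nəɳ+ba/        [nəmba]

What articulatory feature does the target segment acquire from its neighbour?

Comparing underlying and surface forms, /n/ → [ŋ] is the alternation; the neighbouring /k/ is constant.
/n/ is alveolar while /k/ is velar; the output [ŋ] is velar, matching the trigger — so the feature that spreads is place.
The other alternating forms pattern the same way: /ɲ/ → [n] before /t/ (palatal → alveolar, matching alveolar); /ɳ/ → [m] before /b/ (retroflex → bilabial, matching bilabial) — only place changes, and always toward the following segment.

place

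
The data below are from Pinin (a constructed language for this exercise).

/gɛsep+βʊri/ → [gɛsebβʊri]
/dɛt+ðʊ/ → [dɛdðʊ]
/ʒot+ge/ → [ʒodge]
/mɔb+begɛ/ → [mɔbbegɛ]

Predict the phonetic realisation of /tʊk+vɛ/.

[tʊgvɛ]

The data show regressive voicing assimilation: /p/ → [b] before /β/; /t/ → [d] before /ð/; /t/ → [d] before /g/. In each pair only voicing changes, matching the following consonant, while place and manner stay constant.
Nothing changes in [mɔbbegɛ]: there the adjacent consonants already agree in voicing (/b/ and /b/ are both voiced), so this form is consistent with the same rule.
/k/ is a voiceless velar stop. The following trigger /v/ is voiced, so /k/ must become voiced as well.
Changing only its voicing to voiced gives [g] — the voiced velar stop.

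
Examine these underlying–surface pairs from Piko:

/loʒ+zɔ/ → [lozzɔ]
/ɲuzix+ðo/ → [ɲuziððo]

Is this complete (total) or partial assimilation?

total assimilation

Underlying /x/ is realised as [ð] next to /ð/; /ð/ itself does not change.
The output [ð] is identical to the trigger /ð/ — every feature (place, manner, voicing) has been copied — so this is total assimilation.
The remaining alternation confirms this: /ʒ/ → [z] before /z/ — in each case the output is a copy of the following consonant.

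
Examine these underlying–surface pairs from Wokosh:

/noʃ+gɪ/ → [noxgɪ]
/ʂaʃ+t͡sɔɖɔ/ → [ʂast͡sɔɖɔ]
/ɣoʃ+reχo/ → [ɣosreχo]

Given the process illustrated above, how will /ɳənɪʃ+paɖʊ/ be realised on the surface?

The data show regressive place assimilation: /ʃ/ → [x] before /g/; /ʃ/ → [s] before /t͡s/; /ʃ/ → [s] before /r/. In each pair only place changes, matching the following consonant, while manner and voice stay constant.
/ʃ/ is a voiceless postalveolar fricative. The following trigger /p/ is bilabial, so /ʃ/ must become bilabial as well.
The voiceless bilabial fricative is [ɸ], so /ʃ/ → [ɸ].

[ɳənɪɸpaɖʊ]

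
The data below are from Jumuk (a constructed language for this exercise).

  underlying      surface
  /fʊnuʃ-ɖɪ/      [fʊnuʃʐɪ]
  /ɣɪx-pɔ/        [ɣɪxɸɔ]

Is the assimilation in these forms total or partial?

partial assimilation

The segment that alternates is /ɖ/, which surfaces as [ʐ] when adjacent to /ʃ/.
/ɖ/ is a stop while /ʃ/ is a fricative; the output [ʐ] is a fricative, matching the trigger — so the feature that spreads is manner.
Place and voice are unchanged, so the assimilation is partial, not total.
The same holds elsewhere in the data: /p/ → [ɸ] after /x/ (stop → fricative, matching a fricative) — only manner changes, and always toward the preceding segment.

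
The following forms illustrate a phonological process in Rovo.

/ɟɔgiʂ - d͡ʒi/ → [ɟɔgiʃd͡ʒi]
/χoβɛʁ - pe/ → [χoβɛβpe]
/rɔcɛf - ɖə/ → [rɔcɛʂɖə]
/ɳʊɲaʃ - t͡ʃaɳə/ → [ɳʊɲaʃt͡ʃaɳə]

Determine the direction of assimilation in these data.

The segment that alternates is /ʂ/, which surfaces as [ʃ] when adjacent to /d͡ʒ/.
The change retroflex → postalveolar matches the place of the following /d͡ʒ/, identifying this as place assimilation.
Checking the remaining alternations: /ʁ/ → [β] before /p/ (uvular → bilabial, matching bilabial); /f/ → [ʂ] before /ɖ/ (labiodental → retroflex, matching retroflex) — only place changes, and always toward the following segment.
No alternation appears in [ɳʊɲaʃt͡ʃaɳə]: there the adjacent consonants already agree in place (/ʃ/ and /t͡ʃ/ are both postalveolar), so this form is consistent with the same rule.
The trigger is the following segment, so the direction is regressive (anticipatory).

regressive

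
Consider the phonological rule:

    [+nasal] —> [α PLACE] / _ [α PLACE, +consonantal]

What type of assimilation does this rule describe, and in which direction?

regressive place assimilation

The rule copies the place features (abbreviated [PLACE]) from the environment onto the target, so the assimilating feature is place.
Since the environment is written after the underscore, the trigger follows the target; the direction is regressive.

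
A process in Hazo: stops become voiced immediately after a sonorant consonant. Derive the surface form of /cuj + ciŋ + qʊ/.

[cujɟiŋɢʊ]

/c/ is a voiceless palatal stop. The preceding trigger /j/ is voiced, so /c/ must become voiced as well.
Changing only its voicing to voiced gives [ɟ] — the voiced palatal stop.
The same rule applies at the second boundary: /q/ → [ɢ] next to /ŋ/.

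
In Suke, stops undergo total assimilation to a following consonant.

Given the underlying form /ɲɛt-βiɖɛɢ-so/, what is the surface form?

[ɲɛββiɖɛsso]

/t/ is the segment targeted by the rule; it sits immediately before /β/, so it assimilates completely and surfaces as [β].
The same rule applies at the second boundary: /ɢ/ → [s] next to /s/.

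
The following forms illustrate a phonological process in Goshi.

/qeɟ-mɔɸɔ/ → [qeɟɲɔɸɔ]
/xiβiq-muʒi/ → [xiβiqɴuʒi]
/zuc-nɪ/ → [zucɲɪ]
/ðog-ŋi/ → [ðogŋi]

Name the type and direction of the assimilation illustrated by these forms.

progressive place assimilation

Comparing underlying and surface forms, /m/ → [ɲ] is the alternation; the neighbouring /ɟ/ is constant.
/m/ is bilabial while /ɟ/ is palatal; the output [ɲ] is palatal, matching the trigger — so the feature that spreads is place.
Manner and voice are unchanged, so the assimilation is partial, not total.
Checking the remaining alternations: /m/ → [ɴ] after /q/ (bilabial → uvular, matching uvular); /n/ → [ɲ] after /c/ (alveolar → palatal, matching palatal) — only place changes, and always toward the preceding segment.
Nothing changes in [ðogŋi]: there the adjacent consonants already agree in place (/ŋ/ and /g/ are both velar), so this form is consistent with the same rule.
The trigger is the preceding segment, so the direction is progressive (perseverative).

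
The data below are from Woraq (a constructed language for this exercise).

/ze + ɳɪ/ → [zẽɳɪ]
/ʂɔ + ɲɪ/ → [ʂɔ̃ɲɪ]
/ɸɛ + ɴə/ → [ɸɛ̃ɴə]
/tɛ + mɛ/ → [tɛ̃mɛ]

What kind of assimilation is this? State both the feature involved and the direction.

regressive nasality assimilation (vowel nasalisation)

The vowel /e/ surfaces as nasalised [ẽ] next to the following nasal /ɳ/ — it has acquired the [+nasal] feature of its neighbour.
The other forms show the same pattern: /ɔ/ → [ɔ̃] before /ɲ/; /ɛ/ → [ɛ̃] before /ɴ/; /ɛ/ → [ɛ̃] before /m/ — each time a vowel is nasalised next to a following nasal.
Because the conditioning nasal is to the right of the vowel that changes, the process is regressive (anticipatory).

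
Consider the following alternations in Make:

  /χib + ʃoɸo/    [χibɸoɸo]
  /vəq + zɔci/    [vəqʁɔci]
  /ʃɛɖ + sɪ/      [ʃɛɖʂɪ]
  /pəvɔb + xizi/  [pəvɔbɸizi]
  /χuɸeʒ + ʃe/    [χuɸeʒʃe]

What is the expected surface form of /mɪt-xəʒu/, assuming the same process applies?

[mɪtsəʒu]

The data show progressive place assimilation: /ʃ/ → [ɸ] after /b/; /z/ → [ʁ] after /q/; /s/ → [ʂ] after /ɖ/; /x/ → [ɸ] after /b/. In each pair only place changes, matching the preceding consonant, while manner and voice stay constant.
No alternation appears in [χuɸeʒʃe]: there the adjacent consonants already agree in place (/ʃ/ and /ʒ/ are both postalveolar), so this form is consistent with the same rule.
The rule targets /x/ (voiceless velar fricative), which sits after the trigger /t/ (alveolar).
Changing only its place to alveolar gives [s] — the voiceless alveolar fricative.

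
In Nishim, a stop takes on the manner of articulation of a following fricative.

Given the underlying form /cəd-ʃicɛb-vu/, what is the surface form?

[cəzʃicɛβvu]

The rule targets /d/ (voiced alveolar stop), which sits before the trigger /ʃ/ (fricative).
A voiced alveolar fricative is [z], so the surface segment is [z].
At the second juncture, /b/ likewise becomes [β] adjacent to /v/.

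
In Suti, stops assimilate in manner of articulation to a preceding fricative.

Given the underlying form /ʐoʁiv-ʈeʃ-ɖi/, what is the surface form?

The rule targets /ʈ/ (voiceless retroflex stop), which sits after the trigger /v/ (fricative).
Changing only its manner to fricative gives [ʂ] — the voiceless retroflex fricative.
At the second juncture, /ɖ/ likewise becomes [ʐ] adjacent to /ʃ/.

[ʐoʁivʂeʃʐi]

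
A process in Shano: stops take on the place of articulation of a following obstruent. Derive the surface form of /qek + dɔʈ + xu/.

The rule targets /k/ (voiceless velar stop), which sits before the trigger /d/ (alveolar).
The voiceless alveolar stop is [t], so /k/ → [t].
The same rule applies at the second boundary: /ʈ/ → [k] next to /x/.

[qetdɔkxu]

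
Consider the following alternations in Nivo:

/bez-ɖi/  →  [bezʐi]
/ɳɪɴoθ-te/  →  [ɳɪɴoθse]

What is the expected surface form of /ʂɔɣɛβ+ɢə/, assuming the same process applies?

The data show progressive manner assimilation: /ɖ/ → [ʐ] after /z/; /t/ → [s] after /θ/. In each pair only manner changes, matching the preceding consonant, while place and voice stay constant.
/ɢ/ is a voiced uvular stop. The preceding trigger /β/ is a fricative, so /ɢ/ must become a fricative as well.
Changing only its manner to fricative gives [ʁ] — the voiced uvular fricative.

[ʂɔɣɛβʁə]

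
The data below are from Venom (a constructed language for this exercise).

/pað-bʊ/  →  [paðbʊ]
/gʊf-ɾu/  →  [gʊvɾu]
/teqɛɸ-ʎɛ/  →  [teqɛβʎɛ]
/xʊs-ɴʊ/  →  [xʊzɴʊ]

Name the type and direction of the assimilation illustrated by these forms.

regressive voicing assimilation

The segment that alternates is /f/, which surfaces as [v] when adjacent to /ɾ/.
The change voiceless → voiced matches the voicing of the following /ɾ/, identifying this as voicing assimilation.
Place and manner are unchanged, so the assimilation is partial, not total.
Checking the remaining alternations: /ɸ/ → [β] before /ʎ/ (voiceless → voiced, matching voiced); /s/ → [z] before /ɴ/ (voiceless → voiced, matching voiced) — only voicing changes, and always toward the following segment.
Nothing changes in [paðbʊ]: there the adjacent consonants already agree in voicing (/ð/ and /b/ are both voiced), so this form is consistent with the same rule.
The trigger is the following segment, so the direction is regressive (anticipatory).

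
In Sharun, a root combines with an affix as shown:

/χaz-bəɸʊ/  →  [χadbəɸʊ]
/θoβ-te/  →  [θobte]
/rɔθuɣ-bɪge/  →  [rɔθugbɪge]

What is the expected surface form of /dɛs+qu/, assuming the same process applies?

The data show regressive manner assimilation: /z/ → [d] before /b/; /β/ → [b] before /t/; /ɣ/ → [g] before /b/. In each pair only manner changes, matching the following consonant, while place and voice stay constant.
/s/ is a voiceless alveolar fricative. The following trigger /q/ is a stop, so /s/ must become a stop as well.
The voiceless alveolar stop is [t], so /s/ → [t].

[dɛtqu]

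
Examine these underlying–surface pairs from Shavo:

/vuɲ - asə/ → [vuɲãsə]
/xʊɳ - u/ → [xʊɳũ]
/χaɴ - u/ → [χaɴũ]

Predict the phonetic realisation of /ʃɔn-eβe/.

The data show progressive nasality assimilation (vowel nasalisation): /a/ → [ã] after /ɲ/; /u/ → [ũ] after /ɳ/; /u/ → [ũ] after /ɴ/ — a vowel is nasalised by an immediately preceding nasal consonant.
The vowel /e/ is adjacent to the preceding nasal /n/, so it acquires [+nasal] and surfaces as [ẽ].

[ʃɔnẽβe]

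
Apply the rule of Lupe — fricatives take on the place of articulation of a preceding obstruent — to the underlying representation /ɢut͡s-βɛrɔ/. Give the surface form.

/β/ is a voiced bilabial fricative. The preceding trigger /t͡s/ is alveolar, so /β/ must become alveolar as well.
The voiced alveolar fricative is [z], so /β/ → [z].

[ɢut͡szɛrɔ]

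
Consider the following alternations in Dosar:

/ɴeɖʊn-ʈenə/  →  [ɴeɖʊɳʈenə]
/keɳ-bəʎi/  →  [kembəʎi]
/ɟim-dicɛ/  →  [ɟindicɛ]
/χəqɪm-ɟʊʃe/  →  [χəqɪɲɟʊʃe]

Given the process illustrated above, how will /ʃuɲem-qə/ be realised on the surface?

The data show regressive place assimilation: /n/ → [ɳ] before /ʈ/; /ɳ/ → [m] before /b/; /m/ → [n] before /d/; /m/ → [ɲ] before /ɟ/. In each pair only place changes, matching the following consonant, while manner and voice stay constant.
The rule targets /m/ (voiced bilabial nasal), which sits before the trigger /q/ (uvular).
The voiced uvular nasal is [ɴ], so /m/ → [ɴ].

[ʃuɲeɴqə]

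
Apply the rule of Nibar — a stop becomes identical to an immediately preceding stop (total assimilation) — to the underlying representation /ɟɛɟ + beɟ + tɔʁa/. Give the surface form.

/b/ is the segment targeted by the rule; it sits immediately after /ɟ/, so it assimilates completely and surfaces as [ɟ].
At the second juncture, /t/ likewise becomes [ɟ] adjacent to /ɟ/.

[ɟɛɟɟeɟɟɔʁa]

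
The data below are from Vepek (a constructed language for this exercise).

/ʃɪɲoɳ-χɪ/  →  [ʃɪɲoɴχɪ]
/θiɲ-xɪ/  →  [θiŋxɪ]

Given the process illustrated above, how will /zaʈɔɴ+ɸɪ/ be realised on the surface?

The data show regressive place assimilation: /ɳ/ → [ɴ] before /χ/; /ɲ/ → [ŋ] before /x/. In each pair only place changes, matching the following consonant, while manner and voice stay constant.
/ɴ/ is a voiced uvular nasal. The following trigger /ɸ/ is bilabial, so /ɴ/ must become bilabial as well.
A voiced bilabial nasal is [m], so the surface segment is [m].

[zaʈɔmɸɪ]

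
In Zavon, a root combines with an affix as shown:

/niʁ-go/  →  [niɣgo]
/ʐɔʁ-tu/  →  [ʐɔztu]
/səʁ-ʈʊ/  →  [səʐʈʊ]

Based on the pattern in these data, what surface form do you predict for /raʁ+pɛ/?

[raβpɛ]

The data show regressive place assimilation: /ʁ/ → [ɣ] before /g/; /ʁ/ → [z] before /t/; /ʁ/ → [ʐ] before /ʈ/. In each pair only place changes, matching the following consonant, while manner and voice stay constant.
/ʁ/ is a voiced uvular fricative. The following trigger /p/ is bilabial, so /ʁ/ must become bilabial as well.
The voiced bilabial fricative is [β], so /ʁ/ → [β].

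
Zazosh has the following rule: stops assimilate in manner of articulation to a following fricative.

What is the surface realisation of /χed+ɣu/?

[χezɣu]

/d/ is a voiced alveolar stop. The following trigger /ɣ/ is a fricative, so /d/ must become a fricative as well.
Changing only its manner to fricative gives [z] — the voiced alveolar fricative.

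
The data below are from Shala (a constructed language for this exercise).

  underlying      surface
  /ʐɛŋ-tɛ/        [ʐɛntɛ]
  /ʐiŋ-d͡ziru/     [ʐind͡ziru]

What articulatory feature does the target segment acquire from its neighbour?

place

Underlying /ŋ/ is realised as [n] next to /t/; /t/ itself does not change.
/ŋ/ is velar while /t/ is alveolar; the output [n] is alveolar, matching the trigger — so the feature that spreads is place.
Checking the remaining alternation: /ŋ/ → [n] before /d͡z/ (velar → alveolar, matching alveolar) — only place changes, and always toward the following segment.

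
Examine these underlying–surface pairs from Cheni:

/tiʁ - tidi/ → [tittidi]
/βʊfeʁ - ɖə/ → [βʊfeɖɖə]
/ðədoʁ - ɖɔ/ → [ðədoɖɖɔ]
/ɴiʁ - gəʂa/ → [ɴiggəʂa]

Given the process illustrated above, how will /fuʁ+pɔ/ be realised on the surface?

The data show regressive total assimilation (/ʁ/ → [t] before /t/; /ʁ/ → [ɖ] before /ɖ/; /ʁ/ → [g] before /g/): in every case the target segment becomes identical to its following neighbour, copying more than a single feature.
/ʁ/ is the segment targeted by the rule; it sits immediately before /p/, so it assimilates completely and surfaces as [p].

[fuppɔ]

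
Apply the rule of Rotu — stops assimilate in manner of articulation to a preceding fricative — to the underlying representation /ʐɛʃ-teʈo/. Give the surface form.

The rule targets /t/ (voiceless alveolar stop), which sits after the trigger /ʃ/ (fricative).
Changing only its manner to fricative gives [s] — the voiceless alveolar fricative.

[ʐɛʃseʈo]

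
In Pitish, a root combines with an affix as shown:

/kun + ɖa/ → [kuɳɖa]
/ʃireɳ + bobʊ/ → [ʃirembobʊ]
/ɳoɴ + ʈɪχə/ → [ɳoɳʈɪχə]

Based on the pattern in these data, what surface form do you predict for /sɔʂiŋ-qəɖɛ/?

[sɔʂiɴqəɖɛ]

The data show regressive place assimilation: /n/ → [ɳ] before /ɖ/; /ɳ/ → [m] before /b/; /ɴ/ → [ɳ] before /ʈ/. In each pair only place changes, matching the following consonant, while manner and voice stay constant.
The rule targets /ŋ/ (voiced velar nasal), which sits before the trigger /q/ (uvular).
A voiced uvular nasal is [ɴ], so the surface segment is [ɴ].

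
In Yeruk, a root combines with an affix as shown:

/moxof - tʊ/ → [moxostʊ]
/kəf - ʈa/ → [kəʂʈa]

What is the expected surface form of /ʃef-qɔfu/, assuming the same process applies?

The data show regressive place assimilation: /f/ → [s] before /t/; /f/ → [ʂ] before /ʈ/. In each pair only place changes, matching the following consonant, while manner and voice stay constant.
/f/ is a voiceless labiodental fricative. The following trigger /q/ is uvular, so /f/ must become uvular as well.
Changing only its place to uvular gives [χ] — the voiceless uvular fricative.

[ʃeχqɔfu]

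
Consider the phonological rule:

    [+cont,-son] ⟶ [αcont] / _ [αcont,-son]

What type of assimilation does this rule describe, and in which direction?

The rule copies [cont] (continuancy) from the environment onto the target fricatives; since [±cont] encodes the stop/fricative manner contrast, the assimilating dimension is manner.
Since the environment is written after the underscore, the trigger follows the target; the direction is regressive.

regressive manner assimilation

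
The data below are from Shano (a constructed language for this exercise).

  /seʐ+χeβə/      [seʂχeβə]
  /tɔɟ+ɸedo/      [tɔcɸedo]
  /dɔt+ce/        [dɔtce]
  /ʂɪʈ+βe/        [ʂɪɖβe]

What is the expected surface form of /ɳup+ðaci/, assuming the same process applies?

[ɳubðaci]

The data show regressive voicing assimilation: /ʐ/ → [ʂ] before /χ/; /ɟ/ → [c] before /ɸ/; /ʈ/ → [ɖ] before /β/. In each pair only voicing changes, matching the following consonant, while place and manner stay constant.
No alternation appears in [dɔtce]: there the adjacent consonants already agree in voicing (/t/ and /c/ are both voiceless), so this form is consistent with the same rule.
/p/ is a voiceless bilabial stop. The following trigger /ð/ is voiced, so /p/ must become voiced as well.
The voiced bilabial stop is [b], so /p/ → [b].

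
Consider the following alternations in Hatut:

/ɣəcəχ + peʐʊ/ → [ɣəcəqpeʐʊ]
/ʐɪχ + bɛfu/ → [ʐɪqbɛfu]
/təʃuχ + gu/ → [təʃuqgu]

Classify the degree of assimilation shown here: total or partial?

Comparing underlying and surface forms, /χ/ → [q] is the alternation; the neighbouring /p/ is constant.
The change fricative → stop matches the manner of the following /p/, identifying this as manner assimilation.
Place and voice are unchanged, so the assimilation is partial, not total.
The other alternating forms pattern the same way: /χ/ → [q] before /b/ (fricative → stop, matching a stop); /χ/ → [q] before /g/ (fricative → stop, matching a stop) — only manner changes, and always toward the following segment.

partial assimilation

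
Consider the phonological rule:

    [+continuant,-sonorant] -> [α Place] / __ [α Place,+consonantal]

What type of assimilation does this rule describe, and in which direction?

regressive place assimilation

The shared variable α links the value of the place features (abbreviated [Place]) on the target to the same value on the neighbouring segment, so place is the feature that assimilates.
Since the environment is written after the underscore, the trigger follows the target; the direction is regressive.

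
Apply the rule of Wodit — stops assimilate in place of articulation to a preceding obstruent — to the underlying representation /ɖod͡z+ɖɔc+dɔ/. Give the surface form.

[ɖod͡zdɔcɟɔ]

The rule targets /ɖ/ (voiced retroflex stop), which sits after the trigger /d͡z/ (alveolar).
The voiced alveolar stop is [d], so /ɖ/ → [d].
The same rule applies at the second boundary: /d/ → [ɟ] next to /c/.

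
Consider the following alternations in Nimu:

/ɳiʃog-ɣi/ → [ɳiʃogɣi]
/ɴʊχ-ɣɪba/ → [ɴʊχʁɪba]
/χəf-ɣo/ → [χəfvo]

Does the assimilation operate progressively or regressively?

The segment that alternates is /ɣ/, which surfaces as [ʁ] when adjacent to /χ/.
/ɣ/ is velar while /χ/ is uvular; the output [ʁ] is uvular, matching the trigger — so the feature that spreads is place.
The other alternating form patterns the same way: /ɣ/ → [v] after /f/ (velar → labiodental, matching labiodental) — only place changes, and always toward the preceding segment.
No alternation appears in [ɳiʃogɣi]: there the adjacent consonants already agree in place (/ɣ/ and /g/ are both velar), so this form is consistent with the same rule.
The trigger is the preceding segment, so the direction is progressive (perseverative).

progressive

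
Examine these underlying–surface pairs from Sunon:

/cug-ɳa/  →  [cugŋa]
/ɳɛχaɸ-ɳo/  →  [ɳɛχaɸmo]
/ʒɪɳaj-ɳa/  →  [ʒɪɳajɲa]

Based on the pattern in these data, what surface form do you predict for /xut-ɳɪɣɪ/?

The data show progressive place assimilation: /ɳ/ → [ŋ] after /g/; /ɳ/ → [m] after /ɸ/; /ɳ/ → [ɲ] after /j/. In each pair only place changes, matching the preceding consonant, while manner and voice stay constant.
The rule targets /ɳ/ (voiced retroflex nasal), which sits after the trigger /t/ (alveolar).
The voiced alveolar nasal is [n], so /ɳ/ → [n].

[xutnɪɣɪ]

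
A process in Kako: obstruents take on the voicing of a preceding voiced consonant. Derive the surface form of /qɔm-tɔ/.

/t/ is a voiceless alveolar stop. The preceding trigger /m/ is voiced, so /t/ must become voiced as well.
Changing only its voicing to voiced gives [d] — the voiced alveolar stop.

[qɔmdɔ]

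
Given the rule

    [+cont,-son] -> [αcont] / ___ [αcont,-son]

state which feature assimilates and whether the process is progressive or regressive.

The shared variable α links the value of [cont] on the target to that of the neighbouring obstruent. [cont] distinguishes stops from fricatives — a manner-of-articulation feature — so this is manner assimilation.
Since the environment is written after the underscore, the trigger follows the target; the direction is regressive.

regressive manner assimilation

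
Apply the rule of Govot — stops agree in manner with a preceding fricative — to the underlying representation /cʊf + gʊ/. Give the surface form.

[cʊfɣʊ]

The rule targets /g/ (voiced velar stop), which sits after the trigger /f/ (fricative).
A voiced velar fricative is [ɣ], so the surface segment is [ɣ].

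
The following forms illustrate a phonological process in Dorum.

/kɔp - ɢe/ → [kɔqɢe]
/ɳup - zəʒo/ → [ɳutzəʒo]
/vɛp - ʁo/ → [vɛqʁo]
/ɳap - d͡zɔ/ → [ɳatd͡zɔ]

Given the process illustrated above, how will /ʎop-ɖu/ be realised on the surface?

[ʎoʈɖu]

The data show regressive place assimilation: /p/ → [q] before /ɢ/; /p/ → [t] before /z/; /p/ → [q] before /ʁ/; /p/ → [t] before /d͡z/. In each pair only place changes, matching the following consonant, while manner and voice stay constant.
The rule targets /p/ (voiceless bilabial stop), which sits before the trigger /ɖ/ (retroflex).
The voiceless retroflex stop is [ʈ], so /p/ → [ʈ].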